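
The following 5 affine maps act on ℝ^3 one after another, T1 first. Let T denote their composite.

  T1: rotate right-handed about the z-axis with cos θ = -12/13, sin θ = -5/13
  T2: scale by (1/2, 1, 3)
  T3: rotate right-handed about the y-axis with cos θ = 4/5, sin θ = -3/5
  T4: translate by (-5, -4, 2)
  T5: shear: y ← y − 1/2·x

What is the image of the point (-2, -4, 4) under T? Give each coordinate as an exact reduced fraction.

T(p) = (-157/13, 13/2, 152/13)

T1 rotate right-handed about the z-axis with cos θ = -12/13, sin θ = -5/13: (-2, -4, 4) → (4/13, 58/13, 4)
T2 scale by (1/2, 1, 3): (4/13, 58/13, 4) → (2/13, 58/13, 12)
T3 rotate right-handed about the y-axis with cos θ = 4/5, sin θ = -3/5: (2/13, 58/13, 12) → (-92/13, 58/13, 126/13)
T4 translate by (-5, -4, 2): (-92/13, 58/13, 126/13) → (-157/13, 6/13, 152/13)
T5 shear: y ← y − 1/2·x: (-157/13, 6/13, 152/13) → (-157/13, 13/2, 152/13)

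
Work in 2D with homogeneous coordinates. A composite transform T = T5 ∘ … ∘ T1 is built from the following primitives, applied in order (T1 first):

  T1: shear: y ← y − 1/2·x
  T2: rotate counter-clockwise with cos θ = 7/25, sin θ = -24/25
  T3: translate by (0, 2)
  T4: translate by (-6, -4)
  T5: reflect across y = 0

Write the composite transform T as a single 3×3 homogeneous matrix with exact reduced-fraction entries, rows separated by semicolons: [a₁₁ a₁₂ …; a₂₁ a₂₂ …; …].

T1 = [1 0 0; -1/2 1 0; 0 0 1]
T2·T1 = [-1/5 24/25 0; -11/10 7/25 0; 0 0 1]
T3·…·T1 = [-1/5 24/25 0; -11/10 7/25 2; 0 0 1]
T4·…·T1 = [-1/5 24/25 -6; -11/10 7/25 -2; 0 0 1]
T5·…·T1 = [-1/5 24/25 -6; 11/10 -7/25 2; 0 0 1]

T = [-1/5 24/25 -6; 11/10 -7/25 2; 0 0 1]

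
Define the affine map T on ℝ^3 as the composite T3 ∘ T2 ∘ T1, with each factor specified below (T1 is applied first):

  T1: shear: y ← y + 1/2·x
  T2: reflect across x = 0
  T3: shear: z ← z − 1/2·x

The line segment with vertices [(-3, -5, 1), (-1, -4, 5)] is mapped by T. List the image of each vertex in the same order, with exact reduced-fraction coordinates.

image vertices: (3, -13/2, -1/2), (1, -9/2, 9/2)

T1 shear: y ← y + 1/2·x: (-3, -5, 1) → (-3, -13/2, 1); (-1, -4, 5) → (-1, -9/2, 5)
T2 reflect across x = 0: (-3, -13/2, 1) → (3, -13/2, 1); (-1, -9/2, 5) → (1, -9/2, 5)
T3 shear: z ← z − 1/2·x: (3, -13/2, 1) → (3, -13/2, -1/2); (1, -9/2, 5) → (1, -9/2, 9/2)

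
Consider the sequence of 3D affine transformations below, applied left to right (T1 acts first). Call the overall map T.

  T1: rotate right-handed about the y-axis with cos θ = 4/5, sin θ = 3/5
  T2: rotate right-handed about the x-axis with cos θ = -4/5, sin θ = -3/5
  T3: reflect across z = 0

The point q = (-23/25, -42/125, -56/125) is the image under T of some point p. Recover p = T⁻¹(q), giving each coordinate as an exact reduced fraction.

T1 = [4/5 0 3/5 0; 0 1 0 0; -3/5 0 4/5 0; 0 0 0 1]
T2·T1 = [4/5 0 3/5 0; -9/25 -4/5 12/25 0; 12/25 -3/5 -16/25 0; 0 0 0 1]
T3·…·T1 = [4/5 0 3/5 0; -9/25 -4/5 12/25 0; -12/25 3/5 16/25 0; 0 0 0 1]
det M = -1; M⁻¹ = [4/5 -9/25 -12/25 0; 0 -4/5 3/5 0; 3/5 12/25 16/25 0; 0 0 0 1]
M⁻¹ · (-23/25, -42/125, -56/125)ᵀ = (-2/5, 0, -1)ᵀ

p = (-2/5, 0, -1)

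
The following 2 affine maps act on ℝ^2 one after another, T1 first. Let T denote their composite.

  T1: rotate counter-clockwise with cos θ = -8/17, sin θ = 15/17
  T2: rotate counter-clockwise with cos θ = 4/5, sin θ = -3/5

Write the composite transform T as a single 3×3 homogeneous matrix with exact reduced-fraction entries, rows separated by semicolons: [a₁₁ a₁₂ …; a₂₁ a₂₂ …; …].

T1 = [-8/17 -15/17 0; 15/17 -8/17 0; 0 0 1]
T2·T1 = [13/85 -84/85 0; 84/85 13/85 0; 0 0 1]

T = [13/85 -84/85 0; 84/85 13/85 0; 0 0 1]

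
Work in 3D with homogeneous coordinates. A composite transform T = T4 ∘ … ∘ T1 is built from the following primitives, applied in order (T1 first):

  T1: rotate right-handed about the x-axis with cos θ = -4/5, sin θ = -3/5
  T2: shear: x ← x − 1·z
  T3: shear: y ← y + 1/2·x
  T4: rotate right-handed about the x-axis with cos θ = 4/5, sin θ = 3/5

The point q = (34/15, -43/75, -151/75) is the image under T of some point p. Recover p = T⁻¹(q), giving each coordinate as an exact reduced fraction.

T1 = [1 0 0 0; 0 -4/5 3/5 0; 0 -3/5 -4/5 0; 0 0 0 1]
T2·T1 = [1 3/5 4/5 0; 0 -4/5 3/5 0; 0 -3/5 -4/5 0; 0 0 0 1]
T3·…·T1 = [1 3/5 4/5 0; 1/2 -1/2 1 0; 0 -3/5 -4/5 0; 0 0 0 1]
T4·…·T1 = [1 3/5 4/5 0; 2/5 -1/25 32/25 0; 3/10 -39/50 -1/25 0; 0 0 0 1]
det M = 1; M⁻¹ = [1 -3/5 4/5 0; 2/5 -7/25 -24/25 0; -3/10 24/25 -7/25 0; 0 0 0 1]
M⁻¹ · (34/15, -43/75, -151/75)ᵀ = (1, 3, -2/3)ᵀ

p = (1, 3, -2/3)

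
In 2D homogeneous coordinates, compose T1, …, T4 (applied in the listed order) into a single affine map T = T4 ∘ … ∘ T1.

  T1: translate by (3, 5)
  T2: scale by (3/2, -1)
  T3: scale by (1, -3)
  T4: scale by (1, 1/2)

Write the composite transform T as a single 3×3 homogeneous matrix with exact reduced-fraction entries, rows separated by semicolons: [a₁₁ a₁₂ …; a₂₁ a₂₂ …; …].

T1 = [1 0 3; 0 1 5; 0 0 1]
T2·T1 = [3/2 0 9/2; 0 -1 -5; 0 0 1]
T3·…·T1 = [3/2 0 9/2; 0 3 15; 0 0 1]
T4·…·T1 = [3/2 0 9/2; 0 3/2 15/2; 0 0 1]

T = [3/2 0 9/2; 0 3/2 15/2; 0 0 1]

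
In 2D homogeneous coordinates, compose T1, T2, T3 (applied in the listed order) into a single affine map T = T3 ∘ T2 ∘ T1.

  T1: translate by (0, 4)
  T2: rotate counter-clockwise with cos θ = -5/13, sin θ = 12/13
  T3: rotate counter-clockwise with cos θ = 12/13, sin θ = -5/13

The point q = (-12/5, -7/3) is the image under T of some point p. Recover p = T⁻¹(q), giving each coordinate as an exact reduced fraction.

T1 = [1 0 0; 0 1 4; 0 0 1]
T2·T1 = [-5/13 -12/13 -48/13; 12/13 -5/13 -20/13; 0 0 1]
T3·…·T1 = [0 -1 -4; 1 0 0; 0 0 1]
det M = 1; M⁻¹ = [0 1 0; -1 0 -4; 0 0 1]
M⁻¹ · (-12/5, -7/3)ᵀ = (-7/3, -8/5)ᵀ

p = (-7/3, -8/5)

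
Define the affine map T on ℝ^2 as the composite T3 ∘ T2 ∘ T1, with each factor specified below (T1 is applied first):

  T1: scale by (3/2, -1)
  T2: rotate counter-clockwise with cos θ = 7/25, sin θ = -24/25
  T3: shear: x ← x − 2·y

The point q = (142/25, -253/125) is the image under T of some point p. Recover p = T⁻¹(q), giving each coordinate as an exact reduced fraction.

T1 = [3/2 0 0; 0 -1 0; 0 0 1]
T2·T1 = [21/50 -24/25 0; -36/25 -7/25 0; 0 0 1]
T3·…·T1 = [33/10 -2/5 0; -36/25 -7/25 0; 0 0 1]
det M = -3/2; M⁻¹ = [14/75 -4/15 0; -24/25 -11/5 0; 0 0 1]
M⁻¹ · (142/25, -253/125)ᵀ = (8/5, -1)ᵀ

p = (8/5, -1)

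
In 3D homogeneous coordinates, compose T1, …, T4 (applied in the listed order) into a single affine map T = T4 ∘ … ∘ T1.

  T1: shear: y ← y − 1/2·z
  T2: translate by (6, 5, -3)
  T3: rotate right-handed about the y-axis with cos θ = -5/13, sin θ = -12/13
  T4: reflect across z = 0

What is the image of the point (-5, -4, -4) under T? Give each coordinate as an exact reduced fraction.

T(p) = (79/13, 3, -47/13)

T1 shear: y ← y − 1/2·z: (-5, -4, -4) → (-5, -2, -4)
T2 translate by (6, 5, -3): (-5, -2, -4) → (1, 3, -7)
T3 rotate right-handed about the y-axis with cos θ = -5/13, sin θ = -12/13: (1, 3, -7) → (79/13, 3, 47/13)
T4 reflect across z = 0: (79/13, 3, 47/13) → (79/13, 3, -47/13)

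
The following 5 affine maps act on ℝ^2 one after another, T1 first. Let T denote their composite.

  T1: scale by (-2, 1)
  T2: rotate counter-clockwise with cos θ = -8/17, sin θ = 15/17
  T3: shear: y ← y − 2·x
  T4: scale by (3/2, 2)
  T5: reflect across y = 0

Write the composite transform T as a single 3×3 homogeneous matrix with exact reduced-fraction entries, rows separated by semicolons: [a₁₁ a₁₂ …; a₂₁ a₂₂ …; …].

T = [24/17 -45/34 0; 124/17 -44/17 0; 0 0 1]

T1 = [-2 0 0; 0 1 0; 0 0 1]
T2·T1 = [16/17 -15/17 0; -30/17 -8/17 0; 0 0 1]
T3·…·T1 = [16/17 -15/17 0; -62/17 22/17 0; 0 0 1]
T4·…·T1 = [24/17 -45/34 0; -124/17 44/17 0; 0 0 1]
T5·…·T1 = [24/17 -45/34 0; 124/17 -44/17 0; 0 0 1]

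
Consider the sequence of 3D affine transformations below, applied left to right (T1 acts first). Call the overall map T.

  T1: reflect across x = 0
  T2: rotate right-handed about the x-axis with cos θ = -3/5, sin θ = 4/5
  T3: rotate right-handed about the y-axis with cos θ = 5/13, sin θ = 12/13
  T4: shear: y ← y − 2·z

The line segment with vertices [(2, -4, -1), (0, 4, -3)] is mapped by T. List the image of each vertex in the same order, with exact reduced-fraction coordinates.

image vertices: (-206/65, 98/65, 11/13), (60/13, -50/13, 25/13)

T1 reflect across x = 0: (2, -4, -1) → (-2, -4, -1); (0, 4, -3) → (0, 4, -3)
T2 rotate right-handed about the x-axis with cos θ = -3/5, sin θ = 4/5: (-2, -4, -1) → (-2, 16/5, -13/5); (0, 4, -3) → (0, 0, 5)
T3 rotate right-handed about the y-axis with cos θ = 5/13, sin θ = 12/13: (-2, 16/5, -13/5) → (-206/65, 16/5, 11/13); (0, 0, 5) → (60/13, 0, 25/13)
T4 shear: y ← y − 2·z: (-206/65, 16/5, 11/13) → (-206/65, 98/65, 11/13); (60/13, 0, 25/13) → (60/13, -50/13, 25/13)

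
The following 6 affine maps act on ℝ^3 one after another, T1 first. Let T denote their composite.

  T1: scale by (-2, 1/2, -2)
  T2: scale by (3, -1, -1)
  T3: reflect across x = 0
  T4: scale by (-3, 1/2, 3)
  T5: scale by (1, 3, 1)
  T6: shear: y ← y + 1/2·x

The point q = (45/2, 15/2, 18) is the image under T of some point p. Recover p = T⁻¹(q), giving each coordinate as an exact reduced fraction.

T1 = [-2 0 0 0; 0 1/2 0 0; 0 0 -2 0; 0 0 0 1]
T2·T1 = [-6 0 0 0; 0 -1/2 0 0; 0 0 2 0; 0 0 0 1]
T3·…·T1 = [6 0 0 0; 0 -1/2 0 0; 0 0 2 0; 0 0 0 1]
T4·…·T1 = [-18 0 0 0; 0 -1/4 0 0; 0 0 6 0; 0 0 0 1]
T5·…·T1 = [-18 0 0 0; 0 -3/4 0 0; 0 0 6 0; 0 0 0 1]
T6·…·T1 = [-18 0 0 0; -9 -3/4 0 0; 0 0 6 0; 0 0 0 1]
det M = 81; M⁻¹ = [-1/18 0 0 0; 2/3 -4/3 0 0; 0 0 1/6 0; 0 0 0 1]
M⁻¹ · (45/2, 15/2, 18)ᵀ = (-5/4, 5, 3)ᵀ

p = (-5/4, 5, 3)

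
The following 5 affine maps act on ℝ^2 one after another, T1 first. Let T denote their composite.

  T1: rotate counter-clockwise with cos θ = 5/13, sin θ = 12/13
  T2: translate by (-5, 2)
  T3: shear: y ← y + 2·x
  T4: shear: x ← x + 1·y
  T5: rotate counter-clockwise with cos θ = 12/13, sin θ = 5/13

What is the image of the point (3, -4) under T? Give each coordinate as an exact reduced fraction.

T(p) = (242/169, 636/169)

T1 rotate counter-clockwise with cos θ = 5/13, sin θ = 12/13: (3, -4) → (63/13, 16/13)
T2 translate by (-5, 2): (63/13, 16/13) → (-2/13, 42/13)
T3 shear: y ← y + 2·x: (-2/13, 42/13) → (-2/13, 38/13)
T4 shear: x ← x + 1·y: (-2/13, 38/13) → (36/13, 38/13)
T5 rotate counter-clockwise with cos θ = 12/13, sin θ = 5/13: (36/13, 38/13) → (242/169, 636/169)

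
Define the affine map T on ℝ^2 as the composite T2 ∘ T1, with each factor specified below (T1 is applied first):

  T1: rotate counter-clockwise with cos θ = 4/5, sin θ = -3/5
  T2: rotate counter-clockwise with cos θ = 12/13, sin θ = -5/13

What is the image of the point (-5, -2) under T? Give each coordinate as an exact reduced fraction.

T1 rotate counter-clockwise with cos θ = 4/5, sin θ = -3/5: (-5, -2) → (-26/5, 7/5)
T2 rotate counter-clockwise with cos θ = 12/13, sin θ = -5/13: (-26/5, 7/5) → (-277/65, 214/65)

T(p) = (-277/65, 214/65)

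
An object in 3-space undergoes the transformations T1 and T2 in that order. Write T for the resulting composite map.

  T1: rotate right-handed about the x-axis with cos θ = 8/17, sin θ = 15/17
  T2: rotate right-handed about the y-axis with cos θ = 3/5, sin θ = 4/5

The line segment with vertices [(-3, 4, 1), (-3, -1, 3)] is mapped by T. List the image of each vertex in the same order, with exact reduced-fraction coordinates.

image vertices: (7/5, 1, 24/5), (-117/85, -53/17, 231/85)

T1 rotate right-handed about the x-axis with cos θ = 8/17, sin θ = 15/17: (-3, 4, 1) → (-3, 1, 4); (-3, -1, 3) → (-3, -53/17, 9/17)
T2 rotate right-handed about the y-axis with cos θ = 3/5, sin θ = 4/5: (-3, 1, 4) → (7/5, 1, 24/5); (-3, -53/17, 9/17) → (-117/85, -53/17, 231/85)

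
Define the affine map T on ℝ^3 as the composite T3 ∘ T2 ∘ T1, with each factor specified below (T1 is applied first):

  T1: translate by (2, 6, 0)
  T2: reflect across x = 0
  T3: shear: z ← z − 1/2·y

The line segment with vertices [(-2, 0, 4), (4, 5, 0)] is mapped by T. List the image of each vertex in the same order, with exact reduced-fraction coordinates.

T1 translate by (2, 6, 0): (-2, 0, 4) → (0, 6, 4); (4, 5, 0) → (6, 11, 0)
T2 reflect across x = 0: (0, 6, 4) → (0, 6, 4); (6, 11, 0) → (-6, 11, 0)
T3 shear: z ← z − 1/2·y: (0, 6, 4) → (0, 6, 1); (-6, 11, 0) → (-6, 11, -11/2)

image vertices: (0, 6, 1), (-6, 11, -11/2)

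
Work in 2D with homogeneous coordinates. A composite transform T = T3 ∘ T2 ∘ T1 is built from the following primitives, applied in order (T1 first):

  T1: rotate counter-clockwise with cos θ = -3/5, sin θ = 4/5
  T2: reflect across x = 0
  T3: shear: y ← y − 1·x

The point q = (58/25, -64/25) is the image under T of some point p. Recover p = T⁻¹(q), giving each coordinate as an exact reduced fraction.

T1 = [-3/5 -4/5 0; 4/5 -3/5 0; 0 0 1]
T2·T1 = [3/5 4/5 0; 4/5 -3/5 0; 0 0 1]
T3·…·T1 = [3/5 4/5 0; 1/5 -7/5 0; 0 0 1]
det M = -1; M⁻¹ = [7/5 4/5 0; 1/5 -3/5 0; 0 0 1]
M⁻¹ · (58/25, -64/25)ᵀ = (6/5, 2)ᵀ

p = (6/5, 2)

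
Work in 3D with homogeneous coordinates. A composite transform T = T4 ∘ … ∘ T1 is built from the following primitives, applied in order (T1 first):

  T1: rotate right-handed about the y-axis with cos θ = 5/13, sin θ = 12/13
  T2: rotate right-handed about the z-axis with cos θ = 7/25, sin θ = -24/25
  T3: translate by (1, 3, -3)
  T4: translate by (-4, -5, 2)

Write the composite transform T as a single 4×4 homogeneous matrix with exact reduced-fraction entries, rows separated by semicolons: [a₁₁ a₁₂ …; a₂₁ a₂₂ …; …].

T1 = [5/13 0 12/13 0; 0 1 0 0; -12/13 0 5/13 0; 0 0 0 1]
T2·T1 = [7/65 24/25 84/325 0; -24/65 7/25 -288/325 0; -12/13 0 5/13 0; 0 0 0 1]
T3·…·T1 = [7/65 24/25 84/325 1; -24/65 7/25 -288/325 3; -12/13 0 5/13 -3; 0 0 0 1]
T4·…·T1 = [7/65 24/25 84/325 -3; -24/65 7/25 -288/325 -2; -12/13 0 5/13 -1; 0 0 0 1]

T = [7/65 24/25 84/325 -3; -24/65 7/25 -288/325 -2; -12/13 0 5/13 -1; 0 0 0 1]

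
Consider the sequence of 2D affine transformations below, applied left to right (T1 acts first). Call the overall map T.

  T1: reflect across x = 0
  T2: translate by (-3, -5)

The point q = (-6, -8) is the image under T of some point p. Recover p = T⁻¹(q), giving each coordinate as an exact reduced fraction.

T1 = [-1 0 0; 0 1 0; 0 0 1]
T2·T1 = [-1 0 -3; 0 1 -5; 0 0 1]
det M = -1; M⁻¹ = [-1 0 -3; 0 1 5; 0 0 1]
M⁻¹ · (-6, -8)ᵀ = (3, -3)ᵀ

p = (3, -3)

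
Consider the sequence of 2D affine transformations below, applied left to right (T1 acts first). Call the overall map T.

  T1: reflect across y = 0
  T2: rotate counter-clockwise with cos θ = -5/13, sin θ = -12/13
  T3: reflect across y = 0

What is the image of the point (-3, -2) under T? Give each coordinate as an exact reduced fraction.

T1 reflect across y = 0: (-3, -2) → (-3, 2)
T2 rotate counter-clockwise with cos θ = -5/13, sin θ = -12/13: (-3, 2) → (3, 2)
T3 reflect across y = 0: (3, 2) → (3, -2)

T(p) = (3, -2)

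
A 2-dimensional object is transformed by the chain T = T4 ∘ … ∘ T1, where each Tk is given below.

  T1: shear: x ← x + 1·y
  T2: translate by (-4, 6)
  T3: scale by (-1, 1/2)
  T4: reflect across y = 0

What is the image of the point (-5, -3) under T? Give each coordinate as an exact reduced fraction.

T(p) = (12, -3/2)

T1 shear: x ← x + 1·y: (-5, -3) → (-8, -3)
T2 translate by (-4, 6): (-8, -3) → (-12, 3)
T3 scale by (-1, 1/2): (-12, 3) → (12, 3/2)
T4 reflect across y = 0: (12, 3/2) → (12, -3/2)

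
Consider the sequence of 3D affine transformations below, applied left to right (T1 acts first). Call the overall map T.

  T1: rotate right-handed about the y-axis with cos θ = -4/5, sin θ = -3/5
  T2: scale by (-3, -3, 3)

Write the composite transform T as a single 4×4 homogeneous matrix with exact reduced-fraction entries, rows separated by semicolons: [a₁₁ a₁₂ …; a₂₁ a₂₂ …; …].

T1 = [-4/5 0 -3/5 0; 0 1 0 0; 3/5 0 -4/5 0; 0 0 0 1]
T2·T1 = [12/5 0 9/5 0; 0 -3 0 0; 9/5 0 -12/5 0; 0 0 0 1]

T = [12/5 0 9/5 0; 0 -3 0 0; 9/5 0 -12/5 0; 0 0 0 1]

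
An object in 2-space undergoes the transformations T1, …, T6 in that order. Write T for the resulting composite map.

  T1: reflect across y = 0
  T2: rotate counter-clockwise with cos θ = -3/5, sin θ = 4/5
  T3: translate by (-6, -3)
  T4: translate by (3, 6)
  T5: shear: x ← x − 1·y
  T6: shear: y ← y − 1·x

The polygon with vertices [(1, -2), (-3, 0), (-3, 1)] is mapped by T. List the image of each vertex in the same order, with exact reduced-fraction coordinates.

image vertices: (-39/5, 52/5), (-9/5, 12/5), (-8/5, 14/5)

T1 reflect across y = 0: (1, -2) → (1, 2); (-3, 0) → (-3, 0); (-3, 1) → (-3, -1)
T2 rotate counter-clockwise with cos θ = -3/5, sin θ = 4/5: (1, 2) → (-11/5, -2/5); (-3, 0) → (9/5, -12/5); (-3, -1) → (13/5, -9/5)
T3 translate by (-6, -3): (-11/5, -2/5) → (-41/5, -17/5); (9/5, -12/5) → (-21/5, -27/5); (13/5, -9/5) → (-17/5, -24/5)
T4 translate by (3, 6): (-41/5, -17/5) → (-26/5, 13/5); (-21/5, -27/5) → (-6/5, 3/5); (-17/5, -24/5) → (-2/5, 6/5)
T5 shear: x ← x − 1·y: (-26/5, 13/5) → (-39/5, 13/5); (-6/5, 3/5) → (-9/5, 3/5); (-2/5, 6/5) → (-8/5, 6/5)
T6 shear: y ← y − 1·x: (-39/5, 13/5) → (-39/5, 52/5); (-9/5, 3/5) → (-9/5, 12/5); (-8/5, 6/5) → (-8/5, 14/5)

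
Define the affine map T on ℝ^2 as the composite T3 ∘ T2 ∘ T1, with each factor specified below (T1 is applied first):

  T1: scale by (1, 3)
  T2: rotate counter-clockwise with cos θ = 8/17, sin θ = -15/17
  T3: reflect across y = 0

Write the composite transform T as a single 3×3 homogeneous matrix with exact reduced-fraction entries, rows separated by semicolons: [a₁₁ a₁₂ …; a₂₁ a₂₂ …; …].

T1 = [1 0 0; 0 3 0; 0 0 1]
T2·T1 = [8/17 45/17 0; -15/17 24/17 0; 0 0 1]
T3·…·T1 = [8/17 45/17 0; 15/17 -24/17 0; 0 0 1]

T = [8/17 45/17 0; 15/17 -24/17 0; 0 0 1]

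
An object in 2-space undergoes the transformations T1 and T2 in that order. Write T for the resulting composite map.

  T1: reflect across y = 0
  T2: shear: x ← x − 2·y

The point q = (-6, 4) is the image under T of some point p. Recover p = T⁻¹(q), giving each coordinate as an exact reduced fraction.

T1 = [1 0 0; 0 -1 0; 0 0 1]
T2·T1 = [1 2 0; 0 -1 0; 0 0 1]
det M = -1; M⁻¹ = [1 2 0; 0 -1 0; 0 0 1]
M⁻¹ · (-6, 4)ᵀ = (2, -4)ᵀ

p = (2, -4)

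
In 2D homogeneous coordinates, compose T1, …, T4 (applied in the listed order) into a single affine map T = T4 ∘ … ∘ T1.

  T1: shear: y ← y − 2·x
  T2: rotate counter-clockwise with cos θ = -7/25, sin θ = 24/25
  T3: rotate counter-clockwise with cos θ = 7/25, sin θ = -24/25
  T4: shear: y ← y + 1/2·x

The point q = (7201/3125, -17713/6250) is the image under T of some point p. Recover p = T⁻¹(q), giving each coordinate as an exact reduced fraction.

p = (-1/5, -5)

T1 = [1 0 0; -2 1 0; 0 0 1]
T2·T1 = [41/25 -24/25 0; 38/25 -7/25 0; 0 0 1]
T3·…·T1 = [1199/625 -336/625 0; -718/625 527/625 0; 0 0 1]
T4·…·T1 = [1199/625 -336/625 0; -237/1250 359/625 0; 0 0 1]
det M = 1; M⁻¹ = [359/625 336/625 0; 237/1250 1199/625 0; 0 0 1]
M⁻¹ · (7201/3125, -17713/6250)ᵀ = (-1/5, -5)ᵀ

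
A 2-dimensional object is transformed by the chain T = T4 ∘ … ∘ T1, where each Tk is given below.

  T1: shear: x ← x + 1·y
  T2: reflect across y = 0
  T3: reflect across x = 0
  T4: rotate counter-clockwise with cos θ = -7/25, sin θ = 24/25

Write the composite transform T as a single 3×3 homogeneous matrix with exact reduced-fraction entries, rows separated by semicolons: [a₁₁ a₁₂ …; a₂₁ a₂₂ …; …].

T1 = [1 1 0; 0 1 0; 0 0 1]
T2·T1 = [1 1 0; 0 -1 0; 0 0 1]
T3·…·T1 = [-1 -1 0; 0 -1 0; 0 0 1]
T4·…·T1 = [7/25 31/25 0; -24/25 -17/25 0; 0 0 1]

T = [7/25 31/25 0; -24/25 -17/25 0; 0 0 1]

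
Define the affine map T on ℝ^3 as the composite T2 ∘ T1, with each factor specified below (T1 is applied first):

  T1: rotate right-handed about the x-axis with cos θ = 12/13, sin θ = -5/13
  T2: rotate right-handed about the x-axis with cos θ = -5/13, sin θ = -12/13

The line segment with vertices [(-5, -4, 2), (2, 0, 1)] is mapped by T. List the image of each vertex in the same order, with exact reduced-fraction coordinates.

image vertices: (-5, 718/169, 236/169), (2, 119/169, -120/169)

T1 rotate right-handed about the x-axis with cos θ = 12/13, sin θ = -5/13: (-5, -4, 2) → (-5, -38/13, 44/13); (2, 0, 1) → (2, 5/13, 12/13)
T2 rotate right-handed about the x-axis with cos θ = -5/13, sin θ = -12/13: (-5, -38/13, 44/13) → (-5, 718/169, 236/169); (2, 5/13, 12/13) → (2, 119/169, -120/169)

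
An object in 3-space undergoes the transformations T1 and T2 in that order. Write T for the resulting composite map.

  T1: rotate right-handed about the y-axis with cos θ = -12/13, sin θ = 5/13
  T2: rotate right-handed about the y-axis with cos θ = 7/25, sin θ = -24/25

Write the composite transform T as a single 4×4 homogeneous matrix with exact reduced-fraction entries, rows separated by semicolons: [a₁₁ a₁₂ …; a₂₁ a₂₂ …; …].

T1 = [-12/13 0 5/13 0; 0 1 0 0; -5/13 0 -12/13 0; 0 0 0 1]
T2·T1 = [36/325 0 323/325 0; 0 1 0 0; -323/325 0 36/325 0; 0 0 0 1]

T = [36/325 0 323/325 0; 0 1 0 0; -323/325 0 36/325 0; 0 0 0 1]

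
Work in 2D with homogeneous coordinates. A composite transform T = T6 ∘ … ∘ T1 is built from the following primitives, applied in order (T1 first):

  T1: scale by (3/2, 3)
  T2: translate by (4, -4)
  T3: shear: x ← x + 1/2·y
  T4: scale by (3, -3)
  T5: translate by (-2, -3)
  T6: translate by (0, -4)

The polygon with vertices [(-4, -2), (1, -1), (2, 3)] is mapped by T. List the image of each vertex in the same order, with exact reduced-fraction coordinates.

image vertices: (-23, 23), (4, 14), (53/2, -22)

T1 scale by (3/2, 3): (-4, -2) → (-6, -6); (1, -1) → (3/2, -3); (2, 3) → (3, 9)
T2 translate by (4, -4): (-6, -6) → (-2, -10); (3/2, -3) → (11/2, -7); (3, 9) → (7, 5)
T3 shear: x ← x + 1/2·y: (-2, -10) → (-7, -10); (11/2, -7) → (2, -7); (7, 5) → (19/2, 5)
T4 scale by (3, -3): (-7, -10) → (-21, 30); (2, -7) → (6, 21); (19/2, 5) → (57/2, -15)
T5 translate by (-2, -3): (-21, 30) → (-23, 27); (6, 21) → (4, 18); (57/2, -15) → (53/2, -18)
T6 translate by (0, -4): (-23, 27) → (-23, 23); (4, 18) → (4, 14); (53/2, -18) → (53/2, -22)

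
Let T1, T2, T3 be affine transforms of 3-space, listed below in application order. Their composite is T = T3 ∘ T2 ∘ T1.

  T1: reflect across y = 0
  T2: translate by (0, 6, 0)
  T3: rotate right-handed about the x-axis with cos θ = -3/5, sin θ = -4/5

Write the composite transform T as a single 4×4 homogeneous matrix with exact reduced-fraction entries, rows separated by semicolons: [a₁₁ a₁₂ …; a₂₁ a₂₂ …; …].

T1 = [1 0 0 0; 0 -1 0 0; 0 0 1 0; 0 0 0 1]
T2·T1 = [1 0 0 0; 0 -1 0 6; 0 0 1 0; 0 0 0 1]
T3·…·T1 = [1 0 0 0; 0 3/5 4/5 -18/5; 0 4/5 -3/5 -24/5; 0 0 0 1]

T = [1 0 0 0; 0 3/5 4/5 -18/5; 0 4/5 -3/5 -24/5; 0 0 0 1]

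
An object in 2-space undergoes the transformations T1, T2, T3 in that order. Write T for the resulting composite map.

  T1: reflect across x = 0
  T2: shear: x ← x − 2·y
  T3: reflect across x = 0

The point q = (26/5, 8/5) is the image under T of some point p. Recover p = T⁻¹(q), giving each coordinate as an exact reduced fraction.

T1 = [-1 0 0; 0 1 0; 0 0 1]
T2·T1 = [-1 -2 0; 0 1 0; 0 0 1]
T3·…·T1 = [1 2 0; 0 1 0; 0 0 1]
det M = 1; M⁻¹ = [1 -2 0; 0 1 0; 0 0 1]
M⁻¹ · (26/5, 8/5)ᵀ = (2, 8/5)ᵀ

p = (2, 8/5)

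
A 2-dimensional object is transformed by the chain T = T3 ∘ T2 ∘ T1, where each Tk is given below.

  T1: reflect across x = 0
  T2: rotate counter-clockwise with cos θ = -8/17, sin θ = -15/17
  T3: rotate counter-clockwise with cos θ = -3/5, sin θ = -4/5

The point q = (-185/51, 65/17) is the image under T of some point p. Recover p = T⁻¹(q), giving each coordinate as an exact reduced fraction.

T1 = [-1 0 0; 0 1 0; 0 0 1]
T2·T1 = [8/17 15/17 0; 15/17 -8/17 0; 0 0 1]
T3·…·T1 = [36/85 -77/85 0; -77/85 -36/85 0; 0 0 1]
det M = -1; M⁻¹ = [36/85 -77/85 0; -77/85 -36/85 0; 0 0 1]
M⁻¹ · (-185/51, 65/17)ᵀ = (-5, 5/3)ᵀ

p = (-5, 5/3)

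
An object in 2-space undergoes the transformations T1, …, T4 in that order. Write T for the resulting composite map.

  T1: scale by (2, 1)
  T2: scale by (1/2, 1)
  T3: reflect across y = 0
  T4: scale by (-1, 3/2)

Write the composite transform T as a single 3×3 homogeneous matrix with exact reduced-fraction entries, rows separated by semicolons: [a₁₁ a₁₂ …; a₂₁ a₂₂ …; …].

T = [-1 0 0; 0 -3/2 0; 0 0 1]

T1 = [2 0 0; 0 1 0; 0 0 1]
T2·T1 = [1 0 0; 0 1 0; 0 0 1]
T3·…·T1 = [1 0 0; 0 -1 0; 0 0 1]
T4·…·T1 = [-1 0 0; 0 -3/2 0; 0 0 1]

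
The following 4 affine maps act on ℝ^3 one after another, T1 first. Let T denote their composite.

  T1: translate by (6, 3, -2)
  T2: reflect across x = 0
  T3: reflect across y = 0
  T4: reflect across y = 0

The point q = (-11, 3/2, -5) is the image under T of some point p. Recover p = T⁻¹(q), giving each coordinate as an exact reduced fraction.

T1 = [1 0 0 6; 0 1 0 3; 0 0 1 -2; 0 0 0 1]
T2·T1 = [-1 0 0 -6; 0 1 0 3; 0 0 1 -2; 0 0 0 1]
T3·…·T1 = [-1 0 0 -6; 0 -1 0 -3; 0 0 1 -2; 0 0 0 1]
T4·…·T1 = [-1 0 0 -6; 0 1 0 3; 0 0 1 -2; 0 0 0 1]
det M = -1; M⁻¹ = [-1 0 0 -6; 0 1 0 -3; 0 0 1 2; 0 0 0 1]
M⁻¹ · (-11, 3/2, -5)ᵀ = (5, -3/2, -3)ᵀ

p = (5, -3/2, -3)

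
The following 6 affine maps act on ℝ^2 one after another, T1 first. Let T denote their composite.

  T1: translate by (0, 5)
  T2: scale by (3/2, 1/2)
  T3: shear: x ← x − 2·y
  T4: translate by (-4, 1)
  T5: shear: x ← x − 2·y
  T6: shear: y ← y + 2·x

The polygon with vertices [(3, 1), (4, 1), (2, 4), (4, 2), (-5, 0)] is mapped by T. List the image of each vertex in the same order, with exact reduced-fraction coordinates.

image vertices: (-27/2, -23), (-12, -20), (-21, -73/2), (-14, -47/2), (-47/2, -87/2)

T1 translate by (0, 5): (3, 1) → (3, 6); (4, 1) → (4, 6); (2, 4) → (2, 9); (4, 2) → (4, 7); (-5, 0) → (-5, 5)
T2 scale by (3/2, 1/2): (3, 6) → (9/2, 3); (4, 6) → (6, 3); (2, 9) → (3, 9/2); (4, 7) → (6, 7/2); (-5, 5) → (-15/2, 5/2)
T3 shear: x ← x − 2·y: (9/2, 3) → (-3/2, 3); (6, 3) → (0, 3); (3, 9/2) → (-6, 9/2); (6, 7/2) → (-1, 7/2); (-15/2, 5/2) → (-25/2, 5/2)
T4 translate by (-4, 1): (-3/2, 3) → (-11/2, 4); (0, 3) → (-4, 4); (-6, 9/2) → (-10, 11/2); (-1, 7/2) → (-5, 9/2); (-25/2, 5/2) → (-33/2, 7/2)
T5 shear: x ← x − 2·y: (-11/2, 4) → (-27/2, 4); (-4, 4) → (-12, 4); (-10, 11/2) → (-21, 11/2); (-5, 9/2) → (-14, 9/2); (-33/2, 7/2) → (-47/2, 7/2)
T6 shear: y ← y + 2·x: (-27/2, 4) → (-27/2, -23); (-12, 4) → (-12, -20); (-21, 11/2) → (-21, -73/2); (-14, 9/2) → (-14, -47/2); (-47/2, 7/2) → (-47/2, -87/2)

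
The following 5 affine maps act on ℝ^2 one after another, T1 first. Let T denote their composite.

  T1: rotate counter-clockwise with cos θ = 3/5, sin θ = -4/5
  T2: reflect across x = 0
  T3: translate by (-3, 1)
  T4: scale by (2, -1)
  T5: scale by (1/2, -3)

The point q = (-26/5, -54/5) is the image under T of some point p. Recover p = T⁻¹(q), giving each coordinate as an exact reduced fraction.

T1 = [3/5 4/5 0; -4/5 3/5 0; 0 0 1]
T2·T1 = [-3/5 -4/5 0; -4/5 3/5 0; 0 0 1]
T3·…·T1 = [-3/5 -4/5 -3; -4/5 3/5 1; 0 0 1]
T4·…·T1 = [-6/5 -8/5 -6; 4/5 -3/5 -1; 0 0 1]
T5·…·T1 = [-3/5 -4/5 -3; -12/5 9/5 3; 0 0 1]
det M = -3; M⁻¹ = [-3/5 -4/15 -1; -4/5 1/5 -3; 0 0 1]
M⁻¹ · (-26/5, -54/5)ᵀ = (5, -1)ᵀ

p = (5, -1)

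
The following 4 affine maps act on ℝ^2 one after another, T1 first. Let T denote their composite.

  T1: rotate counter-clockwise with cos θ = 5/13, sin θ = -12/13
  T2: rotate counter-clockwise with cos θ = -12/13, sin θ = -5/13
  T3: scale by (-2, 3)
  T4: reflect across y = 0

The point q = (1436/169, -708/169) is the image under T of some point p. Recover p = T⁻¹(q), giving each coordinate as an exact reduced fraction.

T1 = [5/13 12/13 0; -12/13 5/13 0; 0 0 1]
T2·T1 = [-120/169 -119/169 0; 119/169 -120/169 0; 0 0 1]
T3·…·T1 = [240/169 238/169 0; 357/169 -360/169 0; 0 0 1]
T4·…·T1 = [240/169 238/169 0; -357/169 360/169 0; 0 0 1]
det M = 6; M⁻¹ = [60/169 -119/507 0; 119/338 40/169 0; 0 0 1]
M⁻¹ · (1436/169, -708/169)ᵀ = (4, 2)ᵀ

p = (4, 2)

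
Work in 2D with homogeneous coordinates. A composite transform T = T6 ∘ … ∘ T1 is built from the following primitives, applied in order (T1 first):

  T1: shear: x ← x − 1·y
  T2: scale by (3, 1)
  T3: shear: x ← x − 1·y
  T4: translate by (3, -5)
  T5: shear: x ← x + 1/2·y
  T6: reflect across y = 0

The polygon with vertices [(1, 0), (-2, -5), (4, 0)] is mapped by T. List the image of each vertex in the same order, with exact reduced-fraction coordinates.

T1 shear: x ← x − 1·y: (1, 0) → (1, 0); (-2, -5) → (3, -5); (4, 0) → (4, 0)
T2 scale by (3, 1): (1, 0) → (3, 0); (3, -5) → (9, -5); (4, 0) → (12, 0)
T3 shear: x ← x − 1·y: (3, 0) → (3, 0); (9, -5) → (14, -5); (12, 0) → (12, 0)
T4 translate by (3, -5): (3, 0) → (6, -5); (14, -5) → (17, -10); (12, 0) → (15, -5)
T5 shear: x ← x + 1/2·y: (6, -5) → (7/2, -5); (17, -10) → (12, -10); (15, -5) → (25/2, -5)
T6 reflect across y = 0: (7/2, -5) → (7/2, 5); (12, -10) → (12, 10); (25/2, -5) → (25/2, 5)

image vertices: (7/2, 5), (12, 10), (25/2, 5)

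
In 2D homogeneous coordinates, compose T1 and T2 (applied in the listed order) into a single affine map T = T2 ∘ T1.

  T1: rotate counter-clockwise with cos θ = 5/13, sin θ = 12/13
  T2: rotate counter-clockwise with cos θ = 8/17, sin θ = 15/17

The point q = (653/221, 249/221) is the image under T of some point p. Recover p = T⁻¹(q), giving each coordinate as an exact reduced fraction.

T1 = [5/13 -12/13 0; 12/13 5/13 0; 0 0 1]
T2·T1 = [-140/221 -171/221 0; 171/221 -140/221 0; 0 0 1]
det M = 1; M⁻¹ = [-140/221 171/221 0; -171/221 -140/221 0; 0 0 1]
M⁻¹ · (653/221, 249/221)ᵀ = (-1, -3)ᵀ

p = (-1, -3)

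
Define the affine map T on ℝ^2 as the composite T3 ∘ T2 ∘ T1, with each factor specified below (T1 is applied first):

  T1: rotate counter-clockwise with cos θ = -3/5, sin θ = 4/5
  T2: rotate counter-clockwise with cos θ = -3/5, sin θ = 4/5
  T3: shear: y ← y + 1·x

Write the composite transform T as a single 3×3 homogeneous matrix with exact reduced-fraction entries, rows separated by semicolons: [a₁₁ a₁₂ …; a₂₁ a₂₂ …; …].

T1 = [-3/5 -4/5 0; 4/5 -3/5 0; 0 0 1]
T2·T1 = [-7/25 24/25 0; -24/25 -7/25 0; 0 0 1]
T3·…·T1 = [-7/25 24/25 0; -31/25 17/25 0; 0 0 1]

T = [-7/25 24/25 0; -31/25 17/25 0; 0 0 1]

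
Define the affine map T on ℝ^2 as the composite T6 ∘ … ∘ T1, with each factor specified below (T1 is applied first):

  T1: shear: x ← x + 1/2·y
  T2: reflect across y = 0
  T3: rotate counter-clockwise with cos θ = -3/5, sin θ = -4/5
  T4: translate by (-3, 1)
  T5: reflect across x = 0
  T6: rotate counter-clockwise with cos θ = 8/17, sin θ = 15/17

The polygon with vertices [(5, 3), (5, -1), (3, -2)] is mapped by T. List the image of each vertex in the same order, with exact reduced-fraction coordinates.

T1 shear: x ← x + 1/2·y: (5, 3) → (13/2, 3); (5, -1) → (9/2, -1); (3, -2) → (2, -2)
T2 reflect across y = 0: (13/2, 3) → (13/2, -3); (9/2, -1) → (9/2, 1); (2, -2) → (2, 2)
T3 rotate counter-clockwise with cos θ = -3/5, sin θ = -4/5: (13/2, -3) → (-63/10, -17/5); (9/2, 1) → (-19/10, -21/5); (2, 2) → (2/5, -14/5)
T4 translate by (-3, 1): (-63/10, -17/5) → (-93/10, -12/5); (-19/10, -21/5) → (-49/10, -16/5); (2/5, -14/5) → (-13/5, -9/5)
T5 reflect across x = 0: (-93/10, -12/5) → (93/10, -12/5); (-49/10, -16/5) → (49/10, -16/5); (-13/5, -9/5) → (13/5, -9/5)
T6 rotate counter-clockwise with cos θ = 8/17, sin θ = 15/17: (93/10, -12/5) → (552/85, 1203/170); (49/10, -16/5) → (436/85, 479/170); (13/5, -9/5) → (239/85, 123/85)

image vertices: (552/85, 1203/170), (436/85, 479/170), (239/85, 123/85)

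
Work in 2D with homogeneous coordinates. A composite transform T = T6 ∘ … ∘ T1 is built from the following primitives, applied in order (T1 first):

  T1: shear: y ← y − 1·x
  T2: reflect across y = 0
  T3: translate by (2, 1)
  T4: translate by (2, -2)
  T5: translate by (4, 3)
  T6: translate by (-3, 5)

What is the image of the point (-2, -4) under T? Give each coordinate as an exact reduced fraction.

T1 shear: y ← y − 1·x: (-2, -4) → (-2, -2)
T2 reflect across y = 0: (-2, -2) → (-2, 2)
T3 translate by (2, 1): (-2, 2) → (0, 3)
T4 translate by (2, -2): (0, 3) → (2, 1)
T5 translate by (4, 3): (2, 1) → (6, 4)
T6 translate by (-3, 5): (6, 4) → (3, 9)

T(p) = (3, 9)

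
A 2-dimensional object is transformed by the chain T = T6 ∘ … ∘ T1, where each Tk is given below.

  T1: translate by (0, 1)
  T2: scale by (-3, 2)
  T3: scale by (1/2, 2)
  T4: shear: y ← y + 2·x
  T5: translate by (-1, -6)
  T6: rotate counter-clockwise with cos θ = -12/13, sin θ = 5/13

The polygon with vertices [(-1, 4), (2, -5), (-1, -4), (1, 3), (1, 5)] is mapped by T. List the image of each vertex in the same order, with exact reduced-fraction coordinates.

T1 translate by (0, 1): (-1, 4) → (-1, 5); (2, -5) → (2, -4); (-1, -4) → (-1, -3); (1, 3) → (1, 4); (1, 5) → (1, 6)
T2 scale by (-3, 2): (-1, 5) → (3, 10); (2, -4) → (-6, -8); (-1, -3) → (3, -6); (1, 4) → (-3, 8); (1, 6) → (-3, 12)
T3 scale by (1/2, 2): (3, 10) → (3/2, 20); (-6, -8) → (-3, -16); (3, -6) → (3/2, -12); (-3, 8) → (-3/2, 16); (-3, 12) → (-3/2, 24)
T4 shear: y ← y + 2·x: (3/2, 20) → (3/2, 23); (-3, -16) → (-3, -22); (3/2, -12) → (3/2, -9); (-3/2, 16) → (-3/2, 13); (-3/2, 24) → (-3/2, 21)
T5 translate by (-1, -6): (3/2, 23) → (1/2, 17); (-3, -22) → (-4, -28); (3/2, -9) → (1/2, -15); (-3/2, 13) → (-5/2, 7); (-3/2, 21) → (-5/2, 15)
T6 rotate counter-clockwise with cos θ = -12/13, sin θ = 5/13: (1/2, 17) → (-7, -31/2); (-4, -28) → (188/13, 316/13); (1/2, -15) → (69/13, 365/26); (-5/2, 7) → (-5/13, -193/26); (-5/2, 15) → (-45/13, -385/26)

image vertices: (-7, -31/2), (188/13, 316/13), (69/13, 365/26), (-5/13, -193/26), (-45/13, -385/26)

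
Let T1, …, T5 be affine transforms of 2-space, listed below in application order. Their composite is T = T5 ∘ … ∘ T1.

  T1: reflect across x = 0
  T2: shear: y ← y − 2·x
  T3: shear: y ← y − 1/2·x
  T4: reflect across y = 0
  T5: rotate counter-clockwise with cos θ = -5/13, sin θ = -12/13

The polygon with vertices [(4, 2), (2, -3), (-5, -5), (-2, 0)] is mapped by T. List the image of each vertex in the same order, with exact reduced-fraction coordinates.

T1 reflect across x = 0: (4, 2) → (-4, 2); (2, -3) → (-2, -3); (-5, -5) → (5, -5); (-2, 0) → (2, 0)
T2 shear: y ← y − 2·x: (-4, 2) → (-4, 10); (-2, -3) → (-2, 1); (5, -5) → (5, -15); (2, 0) → (2, -4)
T3 shear: y ← y − 1/2·x: (-4, 10) → (-4, 12); (-2, 1) → (-2, 2); (5, -15) → (5, -35/2); (2, -4) → (2, -5)
T4 reflect across y = 0: (-4, 12) → (-4, -12); (-2, 2) → (-2, -2); (5, -35/2) → (5, 35/2); (2, -5) → (2, 5)
T5 rotate counter-clockwise with cos θ = -5/13, sin θ = -12/13: (-4, -12) → (-124/13, 108/13); (-2, -2) → (-14/13, 34/13); (5, 35/2) → (185/13, -295/26); (2, 5) → (50/13, -49/13)

image vertices: (-124/13, 108/13), (-14/13, 34/13), (185/13, -295/26), (50/13, -49/13)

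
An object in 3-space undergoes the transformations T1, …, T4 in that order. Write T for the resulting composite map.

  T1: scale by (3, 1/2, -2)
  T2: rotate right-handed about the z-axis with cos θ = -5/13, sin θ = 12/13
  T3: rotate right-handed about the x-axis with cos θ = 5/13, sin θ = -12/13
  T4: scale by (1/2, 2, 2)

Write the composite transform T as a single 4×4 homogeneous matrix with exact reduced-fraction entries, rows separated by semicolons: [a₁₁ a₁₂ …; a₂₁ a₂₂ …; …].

T1 = [3 0 0 0; 0 1/2 0 0; 0 0 -2 0; 0 0 0 1]
T2·T1 = [-15/13 -6/13 0 0; 36/13 -5/26 0 0; 0 0 -2 0; 0 0 0 1]
T3·…·T1 = [-15/13 -6/13 0 0; 180/169 -25/338 -24/13 0; -432/169 30/169 -10/13 0; 0 0 0 1]
T4·…·T1 = [-15/26 -3/13 0 0; 360/169 -25/169 -48/13 0; -864/169 60/169 -20/13 0; 0 0 0 1]

T = [-15/26 -3/13 0 0; 360/169 -25/169 -48/13 0; -864/169 60/169 -20/13 0; 0 0 0 1]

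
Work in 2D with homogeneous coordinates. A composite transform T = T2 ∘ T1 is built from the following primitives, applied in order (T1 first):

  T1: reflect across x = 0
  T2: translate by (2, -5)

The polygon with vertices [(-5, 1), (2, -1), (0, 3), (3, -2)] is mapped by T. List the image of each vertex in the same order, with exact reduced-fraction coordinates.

image vertices: (7, -4), (0, -6), (2, -2), (-1, -7)

T1 reflect across x = 0: (-5, 1) → (5, 1); (2, -1) → (-2, -1); (0, 3) → (0, 3); (3, -2) → (-3, -2)
T2 translate by (2, -5): (5, 1) → (7, -4); (-2, -1) → (0, -6); (0, 3) → (2, -2); (-3, -2) → (-1, -7)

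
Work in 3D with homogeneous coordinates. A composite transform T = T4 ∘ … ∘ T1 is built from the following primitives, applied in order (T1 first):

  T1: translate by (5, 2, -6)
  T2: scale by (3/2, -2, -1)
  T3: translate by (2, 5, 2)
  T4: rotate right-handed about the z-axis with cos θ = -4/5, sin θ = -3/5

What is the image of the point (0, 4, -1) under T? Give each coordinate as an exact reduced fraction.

T1 translate by (5, 2, -6): (0, 4, -1) → (5, 6, -7)
T2 scale by (3/2, -2, -1): (5, 6, -7) → (15/2, -12, 7)
T3 translate by (2, 5, 2): (15/2, -12, 7) → (19/2, -7, 9)
T4 rotate right-handed about the z-axis with cos θ = -4/5, sin θ = -3/5: (19/2, -7, 9) → (-59/5, -1/10, 9)

T(p) = (-59/5, -1/10, 9)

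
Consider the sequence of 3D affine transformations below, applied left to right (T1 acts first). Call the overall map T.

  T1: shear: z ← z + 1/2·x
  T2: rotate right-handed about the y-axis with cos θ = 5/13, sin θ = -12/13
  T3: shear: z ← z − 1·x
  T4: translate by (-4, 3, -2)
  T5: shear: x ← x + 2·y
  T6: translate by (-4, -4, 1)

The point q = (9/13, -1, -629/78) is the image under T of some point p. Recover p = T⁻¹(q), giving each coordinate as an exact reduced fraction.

T1 = [1 0 0 0; 0 1 0 0; 1/2 0 1 0; 0 0 0 1]
T2·T1 = [-1/13 0 -12/13 0; 0 1 0 0; 29/26 0 5/13 0; 0 0 0 1]
T3·…·T1 = [-1/13 0 -12/13 0; 0 1 0 0; 31/26 0 17/13 0; 0 0 0 1]
T4·…·T1 = [-1/13 0 -12/13 -4; 0 1 0 3; 31/26 0 17/13 -2; 0 0 0 1]
T5·…·T1 = [-1/13 2 -12/13 2; 0 1 0 3; 31/26 0 17/13 -2; 0 0 0 1]
T6·…·T1 = [-1/13 2 -12/13 -2; 0 1 0 -1; 31/26 0 17/13 -1; 0 0 0 1]
det M = 1; M⁻¹ = [17/13 -34/13 12/13 12/13; 0 1 0 1; -31/26 31/13 -1/13 -1/13; 0 0 0 1]
M⁻¹ · (9/13, -1, -629/78)ᵀ = (-3, 0, -8/3)ᵀ

p = (-3, 0, -8/3)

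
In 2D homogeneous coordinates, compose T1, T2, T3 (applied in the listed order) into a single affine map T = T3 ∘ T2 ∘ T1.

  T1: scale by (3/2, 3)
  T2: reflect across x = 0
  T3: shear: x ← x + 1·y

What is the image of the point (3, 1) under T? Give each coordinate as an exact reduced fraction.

T(p) = (-3/2, 3)

T1 scale by (3/2, 3): (3, 1) → (9/2, 3)
T2 reflect across x = 0: (9/2, 3) → (-9/2, 3)
T3 shear: x ← x + 1·y: (-9/2, 3) → (-3/2, 3)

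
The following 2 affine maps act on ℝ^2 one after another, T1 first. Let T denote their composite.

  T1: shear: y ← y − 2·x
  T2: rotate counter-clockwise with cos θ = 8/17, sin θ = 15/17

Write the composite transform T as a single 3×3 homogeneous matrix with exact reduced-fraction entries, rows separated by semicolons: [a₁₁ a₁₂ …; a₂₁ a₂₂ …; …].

T = [38/17 -15/17 0; -1/17 8/17 0; 0 0 1]

T1 = [1 0 0; -2 1 0; 0 0 1]
T2·T1 = [38/17 -15/17 0; -1/17 8/17 0; 0 0 1]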